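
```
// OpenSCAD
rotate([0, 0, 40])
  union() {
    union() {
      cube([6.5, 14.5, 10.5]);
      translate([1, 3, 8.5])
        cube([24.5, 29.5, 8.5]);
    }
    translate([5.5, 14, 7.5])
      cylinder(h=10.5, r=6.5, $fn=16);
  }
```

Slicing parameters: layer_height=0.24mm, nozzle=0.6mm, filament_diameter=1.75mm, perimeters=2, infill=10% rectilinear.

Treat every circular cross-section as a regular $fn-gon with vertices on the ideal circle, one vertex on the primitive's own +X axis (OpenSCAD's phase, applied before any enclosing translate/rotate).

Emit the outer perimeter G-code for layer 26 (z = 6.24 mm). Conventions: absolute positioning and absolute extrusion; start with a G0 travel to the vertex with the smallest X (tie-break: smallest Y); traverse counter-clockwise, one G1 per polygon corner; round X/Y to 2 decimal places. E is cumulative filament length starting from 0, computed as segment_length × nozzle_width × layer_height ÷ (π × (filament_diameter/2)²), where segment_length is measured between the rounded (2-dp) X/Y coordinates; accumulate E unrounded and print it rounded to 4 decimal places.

At z = 6.24 mm: the 6.5×14.5 cube contributes its full rectangle; the cube at (1, 3) is absent (z outside [8.5, 17]); Combining (union): only the 6.5×14.5 cube is present, so the union is just that shape — 1 connected region; the cylinder at (5.5, 14) does not reach this height (z outside [7.5, 18]); Merging all regions: only the result so far is present, so the union is just that shape — 1 connected region; (rotated 40° about Z; rotation is an isometry so areas/perimeters/island counts are preserved). The outline is a single polygon with 4 vertices. Extrusion per mm of travel: 0.6 × 0.24 / (π × 0.875²) = 0.059868. Accumulating E over each segment gives final E = 2.5149.

G0 X-9.32 Y11.11 Z6.24
G1 X0.00 Y0.00 E0.8682
G1 X4.98 Y4.18 E1.2574
G1 X-4.34 Y15.29 E2.1256
G1 X-9.32 Y11.11 E2.5149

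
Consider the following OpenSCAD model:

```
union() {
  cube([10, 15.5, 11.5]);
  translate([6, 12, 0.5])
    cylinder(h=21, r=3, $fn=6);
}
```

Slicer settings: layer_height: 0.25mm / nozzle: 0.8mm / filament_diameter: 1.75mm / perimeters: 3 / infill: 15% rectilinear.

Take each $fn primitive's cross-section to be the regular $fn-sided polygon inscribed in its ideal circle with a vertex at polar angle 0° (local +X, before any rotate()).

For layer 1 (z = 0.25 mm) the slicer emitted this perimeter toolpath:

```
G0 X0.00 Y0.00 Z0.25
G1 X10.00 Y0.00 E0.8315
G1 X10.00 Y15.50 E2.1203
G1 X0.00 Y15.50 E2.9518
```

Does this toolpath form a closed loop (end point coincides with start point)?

no

Start point (G0): (0.00, 0.00). End point (last G1): the path does not return to the start — open.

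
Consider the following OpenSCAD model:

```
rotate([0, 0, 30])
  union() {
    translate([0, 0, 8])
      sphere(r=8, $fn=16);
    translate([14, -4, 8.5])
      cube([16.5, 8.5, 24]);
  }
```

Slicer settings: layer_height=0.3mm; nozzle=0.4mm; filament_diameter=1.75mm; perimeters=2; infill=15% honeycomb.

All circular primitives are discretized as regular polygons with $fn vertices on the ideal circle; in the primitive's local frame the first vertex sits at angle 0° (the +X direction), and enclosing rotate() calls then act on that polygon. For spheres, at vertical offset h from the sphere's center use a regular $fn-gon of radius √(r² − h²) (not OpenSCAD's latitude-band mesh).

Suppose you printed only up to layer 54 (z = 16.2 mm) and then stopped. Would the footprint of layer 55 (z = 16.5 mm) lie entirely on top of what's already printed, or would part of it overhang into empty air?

entirely on top

Compare the two slices. At z = 16.2: the sphere is absent (|z−center|=8.200 > r=8); the cube at (14, -4) is present — its section is the full 16.5×8.5 rectangle (area 140.25 mm²); Merging all regions: only the 16.5×8.5 cube at (14, -4) is present, so the union is just that shape — area = 140.25 mm²; (rotated 30° about Z; rotation is an isometry so areas/perimeters/island counts are preserved). At z = 16.5: the sphere does not reach this height (|z−center|=8.500 > r=8); the cube at (14, -4) is present — its section is the full 16.5×8.5 rectangle (area 140.25 mm²); Combining (union): only the 16.5×8.5 cube at (14, -4) is present, so the union is just that shape — area = 140.25 mm²; (whole slice rotated 30° about Z — lengths, areas and connectivity unchanged). Checking containment: the cross-section at z = 16.5 is a subset of the cross-section at z = 16.2.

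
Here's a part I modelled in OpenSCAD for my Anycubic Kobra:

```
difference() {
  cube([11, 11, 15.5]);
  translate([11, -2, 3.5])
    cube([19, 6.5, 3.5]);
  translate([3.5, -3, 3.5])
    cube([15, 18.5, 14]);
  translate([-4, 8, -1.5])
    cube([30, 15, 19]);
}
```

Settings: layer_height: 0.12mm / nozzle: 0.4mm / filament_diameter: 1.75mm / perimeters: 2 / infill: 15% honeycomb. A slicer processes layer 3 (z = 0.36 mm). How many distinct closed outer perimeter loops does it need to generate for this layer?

1

At z = 0.36 mm: the cube is present — its section is the full 11×11 rectangle; the cube at (11, -2) does not reach this height (z outside [3.5, 7]); the cube at (3.5, -3) is not intersected at this z (z outside [3.5, 17.5]); the cube at (-4, 8) (footprint 30×15) is included at this height; Subtracting the remaining from the first: starting from the 11×11 cube, the 30×15 cube at (-4, 8) partially overlaps it — only the 33.00 mm² overlap (of its 450.00 mm²) is removed, clipping the outline — 1 connected region. The result has 1 disconnected region.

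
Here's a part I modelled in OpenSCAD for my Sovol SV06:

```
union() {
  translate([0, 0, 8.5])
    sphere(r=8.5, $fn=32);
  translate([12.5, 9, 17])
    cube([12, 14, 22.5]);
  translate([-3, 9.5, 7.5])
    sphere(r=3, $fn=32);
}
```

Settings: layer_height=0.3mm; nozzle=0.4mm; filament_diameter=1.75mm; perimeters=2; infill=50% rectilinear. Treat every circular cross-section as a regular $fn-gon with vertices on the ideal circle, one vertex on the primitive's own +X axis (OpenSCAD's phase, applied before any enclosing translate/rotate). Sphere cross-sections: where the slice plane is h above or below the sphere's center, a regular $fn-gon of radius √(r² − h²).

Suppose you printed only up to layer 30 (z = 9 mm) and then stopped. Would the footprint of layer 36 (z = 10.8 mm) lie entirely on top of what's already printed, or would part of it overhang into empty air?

entirely on top

Compare the two slices. At z = 9: the r=8.5 sphere contributes a regular 32-gon of circumradius √(8.5²−0.5²) = 8.485 (area = (32/2)·8.485²·sin(360°/32) = 224.74 mm²); the cube at (12.5, 9) does not reach this height (z outside [17, 39.5]); the sphere at (-3, 9.5): section is a regular 32-gon, circumradius = √(r²−h²) = √(3²−1.5²) = 2.598 (area = (32/2)·2.598²·sin(360°/32) = 21.07 mm²); Merging all regions: the regions partially overlap — summed areas 245.81 mm² minus the doubly-counted overlap 2.87 mm² gives 242.94 mm² — area = 242.94 mm². At z = 10.8: the sphere: section is a regular 32-gon, circumradius = √(r²−h²) = √(8.5²−2.3²) = 8.183 (area = (32/2)·8.183²·sin(360°/32) = 209.01 mm²); the cube at (12.5, 9) is absent (z outside [17, 39.5]); the sphere at (-3, 9.5) does not reach this height (|z−center|=3.300 > r=3); Combining (union): only the r=8.5 sphere is present, so the union is just that shape — area = 209.01 mm². Checking containment: the cross-section at z = 10.8 is a subset of the cross-section at z = 9.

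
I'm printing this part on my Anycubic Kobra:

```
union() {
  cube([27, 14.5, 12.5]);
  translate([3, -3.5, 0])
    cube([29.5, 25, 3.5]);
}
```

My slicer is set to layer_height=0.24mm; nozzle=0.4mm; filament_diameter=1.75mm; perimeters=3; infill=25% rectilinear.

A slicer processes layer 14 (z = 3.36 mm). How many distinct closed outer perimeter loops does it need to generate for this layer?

At z = 3.36 mm: the 27×14.5 cube contributes its full rectangle; the cube at (3, -3.5) is present — its section is the full 29.5×25 rectangle; Merging all regions: the regions partially overlap (shared area 348.00 mm²), so overlapping operands fuse into one piece — 1 connected region. The result has 1 disconnected region.

1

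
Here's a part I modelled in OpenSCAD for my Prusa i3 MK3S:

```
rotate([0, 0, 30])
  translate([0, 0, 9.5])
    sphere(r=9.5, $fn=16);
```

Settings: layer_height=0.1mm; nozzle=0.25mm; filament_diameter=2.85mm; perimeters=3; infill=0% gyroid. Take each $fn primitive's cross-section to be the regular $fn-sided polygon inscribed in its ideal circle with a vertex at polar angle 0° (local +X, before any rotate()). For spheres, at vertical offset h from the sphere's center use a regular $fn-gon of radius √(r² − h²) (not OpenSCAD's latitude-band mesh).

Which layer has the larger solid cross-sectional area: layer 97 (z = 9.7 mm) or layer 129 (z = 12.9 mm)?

Layer 97 (z = 9.7): the r=9.5 sphere slices to a regular 16-gon of circumradius 9.498 (√(r²−h²) with h=0.2 from center) (area = (16/2)·9.498²·sin(360°/16) = 276.17 mm²); (whole slice rotated 30° about Z — lengths, areas and connectivity unchanged). So its area = 276.17 mm². Layer 129 (z = 12.9): the r=9.5 sphere slices to a regular 16-gon of circumradius 8.871 (√(r²−h²) with h=3.4 from center) (area = (16/2)·8.871²·sin(360°/16) = 240.91 mm²); (whole slice rotated 30° about Z — lengths, areas and connectivity unchanged). So its area = 240.91 mm². Layer 97 is larger (276.17 vs 240.91 mm²).

layer 97 (z = 9.7 mm)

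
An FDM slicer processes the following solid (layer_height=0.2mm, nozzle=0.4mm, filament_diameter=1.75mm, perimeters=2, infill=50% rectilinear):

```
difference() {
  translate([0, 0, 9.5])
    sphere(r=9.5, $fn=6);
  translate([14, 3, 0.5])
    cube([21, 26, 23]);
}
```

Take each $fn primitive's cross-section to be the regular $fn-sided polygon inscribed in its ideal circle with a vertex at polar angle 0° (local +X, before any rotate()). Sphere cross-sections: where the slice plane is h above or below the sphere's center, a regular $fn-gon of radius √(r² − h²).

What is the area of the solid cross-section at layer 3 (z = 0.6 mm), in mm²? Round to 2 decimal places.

28.68 mm²

At z = 0.6 mm: the r=9.5 sphere contributes a regular 6-gon of circumradius √(9.5²−8.9²) = 3.323 (area = (6/2)·3.323²·sin(360°/6) = 28.68 mm²); the 21×26 cube at (14, 3) contributes its full rectangle (area 546.00 mm²); Taking the first minus the rest: starting from the r=9.5 sphere (28.68 mm²), the 21×26 cube at (14, 3) misses the remaining region (no effect) — area = 28.68 mm². Overall, the cross-section is a single solid region. Net area = 28.68 mm².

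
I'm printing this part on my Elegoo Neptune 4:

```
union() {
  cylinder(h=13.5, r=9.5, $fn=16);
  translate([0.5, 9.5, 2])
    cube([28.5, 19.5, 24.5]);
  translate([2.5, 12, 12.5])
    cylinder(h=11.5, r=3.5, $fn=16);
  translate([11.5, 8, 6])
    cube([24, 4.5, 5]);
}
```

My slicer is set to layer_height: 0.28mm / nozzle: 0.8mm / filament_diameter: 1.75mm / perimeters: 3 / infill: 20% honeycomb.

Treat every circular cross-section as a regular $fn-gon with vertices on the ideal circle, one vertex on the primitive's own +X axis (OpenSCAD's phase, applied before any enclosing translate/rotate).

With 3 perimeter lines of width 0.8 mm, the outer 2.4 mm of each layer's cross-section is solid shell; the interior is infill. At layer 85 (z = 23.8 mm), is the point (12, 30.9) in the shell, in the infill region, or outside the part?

outside

At z = 23.8 mm: the cylinder is not intersected at this z (z outside [0, 13.5]); the cube at (0.5, 9.5) (footprint 28.5×19.5) is included at this height; the r=3.5 cylinder at (2.5, 12) gives a regular 16-gon of circumradius 3.5 (constant along its height); the cube at (11.5, 8) is absent (z outside [6, 11]); Combining (union): the regions partially overlap (shared area 28.69 mm²), so overlapping operands fuse into one piece — 1 connected region. Overall, the cross-section is a single solid region. The nearest boundary edge runs (0.50, 29.00)→(29.00, 29.00); distance from the point to it = 1.90 mm. The point is not inside any of the regions above, so it lies outside the cross-section (1.90 mm from the nearest boundary).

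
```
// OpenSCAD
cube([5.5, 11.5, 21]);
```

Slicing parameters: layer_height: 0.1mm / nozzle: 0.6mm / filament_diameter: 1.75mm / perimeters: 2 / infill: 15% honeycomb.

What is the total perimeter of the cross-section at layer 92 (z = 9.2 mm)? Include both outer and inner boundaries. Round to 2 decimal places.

At z = 9.2 mm: the cube is present — its section is the full 5.5×11.5 rectangle (perimeter 34.00 mm). Overall, the cross-section is a single solid region. Total boundary length (outer) = 34.00 mm.

34.00 mm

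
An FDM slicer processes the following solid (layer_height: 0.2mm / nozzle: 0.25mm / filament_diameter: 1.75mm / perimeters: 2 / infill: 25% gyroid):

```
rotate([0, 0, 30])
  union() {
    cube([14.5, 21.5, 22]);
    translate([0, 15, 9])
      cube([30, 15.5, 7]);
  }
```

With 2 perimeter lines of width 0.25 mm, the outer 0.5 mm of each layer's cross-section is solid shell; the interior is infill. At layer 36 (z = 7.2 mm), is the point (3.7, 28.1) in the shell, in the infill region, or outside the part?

At z = 7.2 mm: the cube is present — its section is the full 14.5×21.5 rectangle; the cube at (0, 15) is not intersected at this z (z outside [9, 16]); Taking the union: only the 14.5×21.5 cube is present, so the union is just that shape — 1 connected region; (rotated 30° about Z; rotation is an isometry so areas/perimeters/island counts are preserved). Overall, the cross-section is a single solid region. Undo the 30° rotation: the query point maps to (17.254, 22.485) in the un-rotated model frame. The nearest boundary edge runs (14.50, 0.00)→(14.50, 21.50); distance from the point to it = 2.93 mm. The point is not inside any of the regions above, so it lies outside the cross-section (2.93 mm from the nearest boundary).

outside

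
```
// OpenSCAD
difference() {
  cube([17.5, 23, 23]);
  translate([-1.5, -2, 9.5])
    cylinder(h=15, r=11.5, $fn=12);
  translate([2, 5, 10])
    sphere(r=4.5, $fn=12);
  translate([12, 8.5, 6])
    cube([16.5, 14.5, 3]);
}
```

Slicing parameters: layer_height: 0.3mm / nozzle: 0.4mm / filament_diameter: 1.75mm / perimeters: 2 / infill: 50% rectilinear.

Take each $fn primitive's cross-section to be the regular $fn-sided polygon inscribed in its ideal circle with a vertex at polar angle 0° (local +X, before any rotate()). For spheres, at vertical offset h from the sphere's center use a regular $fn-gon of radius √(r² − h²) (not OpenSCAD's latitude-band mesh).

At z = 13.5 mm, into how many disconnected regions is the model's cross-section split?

1

At z = 13.5 mm: the cube is present — its section is the full 17.5×23 rectangle; the cylinder at (-1.5, -2): section is a regular 12-gon, circumradius r=11.5; the r=4.5 sphere at (2, 5) slices to a regular 12-gon of circumradius 2.828 (√(r²−h²) with h=3.5 from center); the cube at (12, 8.5) is not intersected at this z (z outside [6, 9]); Taking the first minus the rest: starting from the 17.5×23 cube, the r=11.5 cylinder at (-1.5, -2) partially overlaps it — only the 62.77 mm² overlap (of its 396.75 mm²) is removed, clipping the outline; the r=4.5 sphere at (2, 5) misses the remaining region (no effect) — 1 connected region. The result has 1 disconnected region.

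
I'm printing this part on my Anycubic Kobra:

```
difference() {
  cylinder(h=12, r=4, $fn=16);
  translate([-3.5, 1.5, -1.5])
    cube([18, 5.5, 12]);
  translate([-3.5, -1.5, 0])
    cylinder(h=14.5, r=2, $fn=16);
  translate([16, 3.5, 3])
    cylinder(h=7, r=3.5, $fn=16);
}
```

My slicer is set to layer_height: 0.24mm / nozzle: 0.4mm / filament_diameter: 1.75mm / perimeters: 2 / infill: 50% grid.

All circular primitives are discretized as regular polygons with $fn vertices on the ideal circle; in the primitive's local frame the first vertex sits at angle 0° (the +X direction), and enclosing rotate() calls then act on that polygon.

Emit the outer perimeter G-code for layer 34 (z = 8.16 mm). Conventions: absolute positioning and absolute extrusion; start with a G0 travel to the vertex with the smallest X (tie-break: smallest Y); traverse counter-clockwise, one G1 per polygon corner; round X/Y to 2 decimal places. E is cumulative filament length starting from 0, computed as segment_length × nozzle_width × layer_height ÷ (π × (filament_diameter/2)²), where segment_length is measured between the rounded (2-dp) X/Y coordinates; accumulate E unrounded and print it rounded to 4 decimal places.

At z = 8.16 mm: the cylinder: section is a regular 16-gon, circumradius r=4; the cube at (-3.5, 1.5) is present — its section is the full 18×5.5 rectangle; the r=2 cylinder at (-3.5, -1.5) gives a regular 16-gon of circumradius 2 (constant along its height); the r=3.5 cylinder at (16, 3.5) contributes a regular 16-gon of circumradius 3.5; After the difference (first − rest): starting from the r=4 cylinder, the 18×5.5 cube at (-3.5, 1.5) partially overlaps it — only the 12.90 mm² overlap (of its 99.00 mm²) is removed, clipping the outline; the r=2 cylinder at (-3.5, -1.5) partially overlaps it — only the 6.02 mm² overlap (of its 12.25 mm²) is removed, clipping the outline; the r=3.5 cylinder at (16, 3.5) misses the remaining region (no effect) — 1 connected region. The outline is a single polygon with 19 vertices. Extrusion per mm of travel: 0.4 × 0.24 / (π × 0.875²) = 0.039912. Accumulating E over each segment gives final E = 0.9920.

G0 X-3.92 Y0.42 Z8.16
G1 X-3.50 Y0.50 E0.0171
G1 X-2.73 Y0.35 E0.0484
G1 X-2.09 Y-0.09 E0.0794
G1 X-1.65 Y-0.73 E0.1104
G1 X-1.50 Y-1.50 E0.1417
G1 X-1.65 Y-2.27 E0.1730
G1 X-2.09 Y-2.91 E0.2040
G1 X-2.39 Y-3.12 E0.2186
G1 X-1.53 Y-3.70 E0.2600
G1 X0.00 Y-4.00 E0.3222
G1 X1.53 Y-3.70 E0.3845
G1 X2.83 Y-2.83 E0.4469
G1 X3.70 Y-1.53 E0.5093
G1 X4.00 Y0.00 E0.5716
G1 X3.70 Y1.50 E0.6326
G1 X-3.50 Y1.50 E0.9200
G1 X-3.50 Y1.82 E0.9328
G1 X-3.70 Y1.53 E0.9468
G1 X-3.92 Y0.42 E0.9920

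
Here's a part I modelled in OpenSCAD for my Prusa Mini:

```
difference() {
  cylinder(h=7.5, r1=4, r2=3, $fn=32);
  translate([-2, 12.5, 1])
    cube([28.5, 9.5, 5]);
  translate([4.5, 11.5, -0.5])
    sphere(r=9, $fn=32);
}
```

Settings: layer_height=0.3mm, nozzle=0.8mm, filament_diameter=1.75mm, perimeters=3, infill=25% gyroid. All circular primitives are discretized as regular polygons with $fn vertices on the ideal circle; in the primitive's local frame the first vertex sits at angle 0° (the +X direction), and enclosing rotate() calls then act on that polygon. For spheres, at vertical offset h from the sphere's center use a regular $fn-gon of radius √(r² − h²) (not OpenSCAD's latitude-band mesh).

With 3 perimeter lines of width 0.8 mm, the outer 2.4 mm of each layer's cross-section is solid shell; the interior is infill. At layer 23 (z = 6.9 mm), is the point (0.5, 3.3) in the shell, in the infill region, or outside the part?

outside

At z = 6.9 mm: the cone contributes a regular 32-gon of circumradius 3.080 (interpolated between r1=4 and r2=3 at t=0.920); the cube at (-2, 12.5) does not reach this height (z outside [1, 6]); the r=9 sphere at (4.5, 11.5) contributes a regular 32-gon of circumradius √(9²−7.4²) = 5.122; After the difference (first − rest): starting from the cone, the r=9 sphere at (4.5, 11.5) misses the remaining region (no effect) — 1 connected region. Overall, the cross-section is a single solid region. The nearest boundary edge runs (0.00, 3.08)→(0.60, 3.02); distance from the point to it = 0.27 mm. The point is not inside any of the regions above, so it lies outside the cross-section (0.27 mm from the nearest boundary).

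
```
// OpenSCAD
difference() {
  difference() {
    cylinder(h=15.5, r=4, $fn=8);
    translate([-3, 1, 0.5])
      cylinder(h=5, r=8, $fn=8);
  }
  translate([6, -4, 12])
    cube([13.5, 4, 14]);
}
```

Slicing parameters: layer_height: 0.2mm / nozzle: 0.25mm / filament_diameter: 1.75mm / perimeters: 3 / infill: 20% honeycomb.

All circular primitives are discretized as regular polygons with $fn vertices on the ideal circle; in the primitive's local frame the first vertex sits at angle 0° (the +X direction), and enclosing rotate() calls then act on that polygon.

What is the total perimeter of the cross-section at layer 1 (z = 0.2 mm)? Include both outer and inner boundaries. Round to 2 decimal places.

At z = 0.2 mm: the r=4 cylinder contributes a regular 8-gon of circumradius 4 (perimeter = 2·8·4.000·sin(180°/8) = 24.49 mm); the cylinder at (-3, 1) is absent (z outside [0.5, 5.5]); Taking the first minus the rest: none of the subtracted shapes is present at this height, so the r=4 cylinder is unchanged — boundary = 24.49 mm; the cube at (6, -4) is absent (z outside [12, 26]); Subtracting the remaining from the first: none of the subtracted shapes is present at this height, so the result so far is unchanged — boundary = 24.49 mm. Overall, the cross-section is a single solid region. Total boundary length (outer) = 24.49 mm.

24.49 mm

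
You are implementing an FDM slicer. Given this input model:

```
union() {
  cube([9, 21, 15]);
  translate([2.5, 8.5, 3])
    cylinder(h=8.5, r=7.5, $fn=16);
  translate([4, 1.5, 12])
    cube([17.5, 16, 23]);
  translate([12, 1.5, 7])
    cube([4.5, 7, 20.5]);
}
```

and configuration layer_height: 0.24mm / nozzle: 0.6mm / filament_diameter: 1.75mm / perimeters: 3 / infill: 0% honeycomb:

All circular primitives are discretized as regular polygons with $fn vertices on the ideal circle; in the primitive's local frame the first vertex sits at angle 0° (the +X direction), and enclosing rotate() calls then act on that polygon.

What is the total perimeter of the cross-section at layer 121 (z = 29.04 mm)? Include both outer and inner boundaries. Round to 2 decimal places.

At z = 29.04 mm: the cube is not intersected at this z (z outside [0, 15]); the cylinder at (2.5, 8.5) does not reach this height (z outside [3, 11.5]); the cube at (4, 1.5) is present — its section is the full 17.5×16 rectangle (perimeter 67.00 mm); the cube at (12, 1.5) is not intersected at this z (z outside [7, 27.5]); Merging all regions: only the 17.5×16 cube at (4, 1.5) is present, so the union is just that shape — boundary = 67.00 mm. Overall, the cross-section is a single solid region. Total boundary length (outer) = 67.00 mm.

67.00 mm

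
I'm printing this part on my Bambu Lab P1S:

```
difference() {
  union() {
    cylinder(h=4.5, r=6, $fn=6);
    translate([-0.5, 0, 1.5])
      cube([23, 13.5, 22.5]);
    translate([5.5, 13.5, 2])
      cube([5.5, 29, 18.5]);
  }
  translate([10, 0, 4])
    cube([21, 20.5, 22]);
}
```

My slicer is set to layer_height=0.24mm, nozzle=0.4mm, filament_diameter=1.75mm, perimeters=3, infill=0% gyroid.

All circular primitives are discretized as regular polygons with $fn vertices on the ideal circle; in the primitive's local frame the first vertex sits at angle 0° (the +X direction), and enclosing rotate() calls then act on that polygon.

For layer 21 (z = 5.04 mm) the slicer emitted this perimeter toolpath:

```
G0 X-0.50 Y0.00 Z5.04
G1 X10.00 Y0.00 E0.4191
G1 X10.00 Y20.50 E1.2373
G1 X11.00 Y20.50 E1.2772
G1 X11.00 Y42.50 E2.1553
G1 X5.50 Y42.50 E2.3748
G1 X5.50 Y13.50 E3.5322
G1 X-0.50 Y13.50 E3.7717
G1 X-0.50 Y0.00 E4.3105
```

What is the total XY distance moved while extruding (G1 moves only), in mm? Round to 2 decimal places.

108.00 mm

Sum the Euclidean lengths of each G1 segment: total = 108.00 mm.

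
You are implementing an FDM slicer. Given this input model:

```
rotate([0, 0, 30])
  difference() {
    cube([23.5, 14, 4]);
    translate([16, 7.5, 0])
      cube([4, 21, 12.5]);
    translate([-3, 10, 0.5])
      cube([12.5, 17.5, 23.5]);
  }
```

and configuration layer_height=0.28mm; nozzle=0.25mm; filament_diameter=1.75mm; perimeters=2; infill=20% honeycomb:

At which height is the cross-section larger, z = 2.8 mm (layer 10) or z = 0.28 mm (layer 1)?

layer 1 (z = 0.28 mm)

Layer 10 (z = 2.8): the cube (footprint 23.5×14) is included at this height (area 329.00 mm²); the cube at (16, 7.5) (footprint 4×21) is included at this height (area 84.00 mm²); the cube at (-3, 10) is present — its section is the full 12.5×17.5 rectangle (area 218.75 mm²); Subtracting the remaining from the first: starting from the 23.5×14 cube (329.00 mm²), the 4×21 cube at (16, 7.5) partially overlaps it — only the 26.00 mm² overlap (of its 84.00 mm²) is removed, clipping the outline; the 12.5×17.5 cube at (-3, 10) partially overlaps it — only the 38.00 mm² overlap (of its 218.75 mm²) is removed, clipping the outline — area = 265.00 mm²; (rotated 30° about Z; rotation is an isometry so areas/perimeters/island counts are preserved). So its area = 265.00 mm². Layer 1 (z = 0.28): the cube is present — its section is the full 23.5×14 rectangle (area 329.00 mm²); the 4×21 cube at (16, 7.5) contributes its full rectangle (area 84.00 mm²); the cube at (-3, 10) is not intersected at this z (z outside [0.5, 24]); After the difference (first − rest): starting from the 23.5×14 cube (329.00 mm²), the 4×21 cube at (16, 7.5) partially overlaps it — only the 26.00 mm² overlap (of its 84.00 mm²) is removed, clipping the outline — area = 303.00 mm²; (rotated 30° about Z; rotation is an isometry so areas/perimeters/island counts are preserved). So its area = 303.00 mm². Layer 1 is larger (303.00 vs 265.00 mm²).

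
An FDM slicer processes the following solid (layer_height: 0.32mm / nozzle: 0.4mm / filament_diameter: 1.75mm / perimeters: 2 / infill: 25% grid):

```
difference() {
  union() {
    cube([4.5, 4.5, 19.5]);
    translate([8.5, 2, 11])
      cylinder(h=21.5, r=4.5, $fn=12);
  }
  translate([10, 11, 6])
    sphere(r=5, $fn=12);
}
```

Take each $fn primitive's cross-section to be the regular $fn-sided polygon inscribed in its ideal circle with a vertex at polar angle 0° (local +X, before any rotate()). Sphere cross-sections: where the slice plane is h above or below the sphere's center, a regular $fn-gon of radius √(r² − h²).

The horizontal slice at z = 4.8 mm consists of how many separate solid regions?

1

At z = 4.8 mm: the 4.5×4.5 cube contributes its full rectangle; the cylinder at (8.5, 2) does not reach this height (z outside [11, 32.5]); Merging all regions: only the 4.5×4.5 cube is present, so the union is just that shape — 1 connected region; the r=5 sphere at (10, 11) contributes a regular 12-gon of circumradius √(5²−1.2²) = 4.854; Taking the first minus the rest: starting from that combined region, the r=5 sphere at (10, 11) misses the remaining region (no effect) — 1 connected region. The result has 1 disconnected region.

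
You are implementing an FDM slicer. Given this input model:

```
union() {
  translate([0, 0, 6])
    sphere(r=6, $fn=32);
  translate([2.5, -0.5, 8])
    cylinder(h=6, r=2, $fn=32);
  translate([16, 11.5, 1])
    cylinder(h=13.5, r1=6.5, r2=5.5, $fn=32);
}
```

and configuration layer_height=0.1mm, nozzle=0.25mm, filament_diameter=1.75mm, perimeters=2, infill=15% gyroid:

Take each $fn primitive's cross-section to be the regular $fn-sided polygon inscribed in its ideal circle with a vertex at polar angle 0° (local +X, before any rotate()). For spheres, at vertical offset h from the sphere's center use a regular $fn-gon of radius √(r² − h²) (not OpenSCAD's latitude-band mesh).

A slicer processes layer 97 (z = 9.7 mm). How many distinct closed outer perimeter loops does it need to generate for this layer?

2

At z = 9.7 mm: the r=6 sphere contributes a regular 32-gon of circumradius √(6²−3.7²) = 4.723; the r=2 cylinder at (2.5, -0.5) contributes a regular 32-gon of circumradius 2; the cone at (16, 11.5) contributes a regular 32-gon of circumradius 5.856 (interpolated between r1=6.5 and r2=5.5 at t=0.644); Taking the union: the regions partially overlap (shared area 12.49 mm²), so overlapping operands fuse into one piece — 2 connected regions. The result has 2 disconnected regions.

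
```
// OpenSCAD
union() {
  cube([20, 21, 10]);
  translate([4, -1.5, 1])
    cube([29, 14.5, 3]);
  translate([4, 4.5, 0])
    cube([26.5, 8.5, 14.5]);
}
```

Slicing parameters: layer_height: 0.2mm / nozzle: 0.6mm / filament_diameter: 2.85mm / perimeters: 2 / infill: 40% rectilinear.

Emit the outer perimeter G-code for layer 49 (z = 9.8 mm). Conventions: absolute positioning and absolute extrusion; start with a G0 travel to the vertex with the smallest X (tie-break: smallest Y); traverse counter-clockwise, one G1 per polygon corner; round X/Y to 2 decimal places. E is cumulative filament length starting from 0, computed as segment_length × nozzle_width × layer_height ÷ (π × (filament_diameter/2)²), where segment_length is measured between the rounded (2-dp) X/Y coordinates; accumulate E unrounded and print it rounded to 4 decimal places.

G0 X0.00 Y0.00 Z9.80
G1 X20.00 Y0.00 E0.3762
G1 X20.00 Y4.50 E0.4609
G1 X30.50 Y4.50 E0.6584
G1 X30.50 Y13.00 E0.8183
G1 X20.00 Y13.00 E1.0158
G1 X20.00 Y21.00 E1.1663
G1 X0.00 Y21.00 E1.5425
G1 X0.00 Y0.00 E1.9375

At z = 9.8 mm: the 20×21 cube contributes its full rectangle; the cube at (4, -1.5) is not intersected at this z (z outside [1, 4]); the cube at (4, 4.5) is present — its section is the full 26.5×8.5 rectangle; Combining (union): the regions partially overlap (shared area 136.00 mm²), so overlapping operands fuse into one piece — 1 connected region. The outline is a single polygon with 8 vertices. Extrusion per mm of travel: 0.6 × 0.2 / (π × 1.425²) = 0.018811. Accumulating E over each segment gives final E = 1.9375.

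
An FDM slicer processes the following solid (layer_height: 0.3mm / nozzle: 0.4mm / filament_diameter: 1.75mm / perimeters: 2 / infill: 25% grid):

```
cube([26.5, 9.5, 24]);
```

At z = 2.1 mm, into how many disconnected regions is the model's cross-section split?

At z = 2.1 mm: the cube is present — its section is the full 26.5×9.5 rectangle. The result has 1 disconnected region.

1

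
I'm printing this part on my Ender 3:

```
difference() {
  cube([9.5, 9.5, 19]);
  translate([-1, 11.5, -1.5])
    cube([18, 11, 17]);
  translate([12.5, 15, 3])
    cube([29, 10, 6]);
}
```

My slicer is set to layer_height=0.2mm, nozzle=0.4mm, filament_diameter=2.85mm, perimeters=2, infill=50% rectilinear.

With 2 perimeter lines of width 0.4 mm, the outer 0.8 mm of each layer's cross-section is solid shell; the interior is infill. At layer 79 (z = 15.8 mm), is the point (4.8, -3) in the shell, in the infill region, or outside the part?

outside

At z = 15.8 mm: the cube (footprint 9.5×9.5) is included at this height; the cube at (-1, 11.5) is absent (z outside [-1.5, 15.5]); the cube at (12.5, 15) does not reach this height (z outside [3, 9]); Subtracting the remaining from the first: none of the subtracted shapes is present at this height, so the 9.5×9.5 cube is unchanged — 1 connected region. Overall, the cross-section is a single solid region. The nearest boundary edge runs (0.00, 0.00)→(9.50, 0.00); distance from the point to it = 3.00 mm. The point is not inside any of the regions above, so it lies outside the cross-section (3.00 mm from the nearest boundary).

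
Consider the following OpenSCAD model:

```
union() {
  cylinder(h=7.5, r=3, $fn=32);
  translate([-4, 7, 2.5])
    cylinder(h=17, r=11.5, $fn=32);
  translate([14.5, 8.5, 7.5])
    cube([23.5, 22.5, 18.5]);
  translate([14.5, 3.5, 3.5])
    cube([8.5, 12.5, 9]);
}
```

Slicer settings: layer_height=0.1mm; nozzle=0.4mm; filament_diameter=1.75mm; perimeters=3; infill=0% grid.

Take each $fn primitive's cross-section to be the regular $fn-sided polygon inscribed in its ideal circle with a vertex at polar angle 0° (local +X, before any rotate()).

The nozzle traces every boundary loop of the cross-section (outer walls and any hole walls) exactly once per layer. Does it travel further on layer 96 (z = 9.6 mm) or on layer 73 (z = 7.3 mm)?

layer 96 (z = 9.6 mm)

Layer 96 (z = 9.6): the cylinder is absent (z outside [0, 7.5]); the r=11.5 cylinder at (-4, 7) contributes a regular 32-gon of circumradius 11.5 (perimeter = 2·32·11.500·sin(180°/32) = 72.14 mm); the cube at (14.5, 8.5) is present — its section is the full 23.5×22.5 rectangle (perimeter 92.00 mm); the 8.5×12.5 cube at (14.5, 3.5) contributes its full rectangle (perimeter 42.00 mm); Taking the union: the regions partially overlap (shared area 63.75 mm²), so the edge portions inside another operand are dropped and the merged outline is re-measured after clipping — boundary = 174.14 mm. So its perimeter = 174.14 mm. Layer 73 (z = 7.3): the r=3 cylinder gives a regular 32-gon of circumradius 3 (constant along its height) (perimeter = 2·32·3.000·sin(180°/32) = 18.82 mm); the cylinder at (-4, 7): section is a regular 32-gon, circumradius r=11.5 (perimeter = 2·32·11.500·sin(180°/32) = 72.14 mm); the cube at (14.5, 8.5) is absent (z outside [7.5, 26]); the cube at (14.5, 3.5) (footprint 8.5×12.5) is included at this height (perimeter 42.00 mm); Merging all regions: the regions partially overlap (shared area 28.09 mm²), so the edge portions inside another operand are dropped and the merged outline is re-measured after clipping — boundary = 114.14 mm. So its perimeter = 114.14 mm. Layer 96 is larger (174.14 vs 114.14 mm).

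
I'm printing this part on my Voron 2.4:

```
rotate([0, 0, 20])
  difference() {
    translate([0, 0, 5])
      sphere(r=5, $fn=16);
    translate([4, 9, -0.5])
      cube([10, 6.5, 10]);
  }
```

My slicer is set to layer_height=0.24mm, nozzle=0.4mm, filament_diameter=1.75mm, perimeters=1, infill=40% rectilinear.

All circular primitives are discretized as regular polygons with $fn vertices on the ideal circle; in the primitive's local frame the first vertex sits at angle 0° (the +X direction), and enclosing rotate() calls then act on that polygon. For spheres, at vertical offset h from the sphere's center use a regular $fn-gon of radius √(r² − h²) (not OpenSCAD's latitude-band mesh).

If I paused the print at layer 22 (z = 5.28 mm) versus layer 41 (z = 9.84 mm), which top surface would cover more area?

layer 22 (z = 5.28 mm)

Layer 22 (z = 5.28): the r=5 sphere contributes a regular 16-gon of circumradius √(5²−0.28²) = 4.992 (area = (16/2)·4.992²·sin(360°/16) = 76.30 mm²); the cube at (4, 9) is present — its section is the full 10×6.5 rectangle (area 65.00 mm²); Taking the first minus the rest: starting from the r=5 sphere (76.30 mm²), the 10×6.5 cube at (4, 9) misses the remaining region (no effect) — area = 76.30 mm²; (whole slice rotated 20° about Z — lengths, areas and connectivity unchanged). So its area = 76.30 mm². Layer 41 (z = 9.84): the r=5 sphere contributes a regular 16-gon of circumradius √(5²−4.84²) = 1.255 (area = (16/2)·1.255²·sin(360°/16) = 4.82 mm²); the cube at (4, 9) does not reach this height (z outside [-0.5, 9.5]); Taking the first minus the rest: none of the subtracted shapes is present at this height, so the r=5 sphere is unchanged — area = 4.82 mm²; (whole slice rotated 20° about Z — lengths, areas and connectivity unchanged). So its area = 4.82 mm². Layer 22 is larger (76.30 vs 4.82 mm²).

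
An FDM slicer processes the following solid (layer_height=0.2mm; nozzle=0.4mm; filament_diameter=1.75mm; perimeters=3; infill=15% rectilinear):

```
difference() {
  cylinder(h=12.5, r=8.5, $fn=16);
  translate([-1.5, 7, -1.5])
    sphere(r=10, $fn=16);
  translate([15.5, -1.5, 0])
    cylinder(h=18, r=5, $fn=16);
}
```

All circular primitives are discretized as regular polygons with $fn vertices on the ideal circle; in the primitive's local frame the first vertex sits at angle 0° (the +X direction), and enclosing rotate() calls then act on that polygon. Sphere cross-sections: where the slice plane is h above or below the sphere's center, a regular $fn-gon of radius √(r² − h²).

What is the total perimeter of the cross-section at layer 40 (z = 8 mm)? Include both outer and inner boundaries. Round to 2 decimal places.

At z = 8 mm: the r=8.5 cylinder contributes a regular 16-gon of circumradius 8.5 (perimeter = 2·16·8.500·sin(180°/16) = 53.06 mm); the r=10 sphere at (-1.5, 7) contributes a regular 16-gon of circumradius √(10²−9.5²) = 3.122 (perimeter = 2·16·3.122·sin(180°/16) = 19.49 mm); the r=5 cylinder at (15.5, -1.5) contributes a regular 16-gon of circumradius 5 (perimeter = 2·16·5.000·sin(180°/16) = 31.21 mm); Subtracting the remaining from the first: starting from the r=8.5 cylinder, the r=10 sphere at (-1.5, 7) partially overlaps it — only the 21.32 mm² overlap (of its 29.85 mm²) is removed, clipping the outline; the r=5 cylinder at (15.5, -1.5) misses the remaining region (no effect) — boundary = 57.68 mm. Overall, the cross-section is a single solid region. Total boundary length (outer) = 57.68 mm.

57.68 mm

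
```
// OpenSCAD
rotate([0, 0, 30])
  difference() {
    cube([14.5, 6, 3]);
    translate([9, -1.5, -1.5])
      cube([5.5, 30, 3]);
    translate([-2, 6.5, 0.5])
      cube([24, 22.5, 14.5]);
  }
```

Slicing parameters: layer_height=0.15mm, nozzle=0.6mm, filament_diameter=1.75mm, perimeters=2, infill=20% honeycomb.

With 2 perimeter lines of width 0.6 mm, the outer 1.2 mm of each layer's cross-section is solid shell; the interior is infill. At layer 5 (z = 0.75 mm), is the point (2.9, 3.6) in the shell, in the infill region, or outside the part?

infill

At z = 0.75 mm: the cube (footprint 14.5×6) is included at this height; the 5.5×30 cube at (9, -1.5) contributes its full rectangle; the 24×22.5 cube at (-2, 6.5) contributes its full rectangle; Subtracting the remaining from the first: starting from the 14.5×6 cube, the 5.5×30 cube at (9, -1.5) partially overlaps it — only the 33.00 mm² overlap (of its 165.00 mm²) is removed, clipping the outline; the 24×22.5 cube at (-2, 6.5) misses the remaining region (no effect) — 1 connected region; (rotated 30° about Z; rotation is an isometry so areas/perimeters/island counts are preserved). Overall, the cross-section is a single solid region. Undo the 30° rotation: the query point maps to (4.311, 1.668) in the un-rotated model frame. The nearest boundary edge runs (9.00, 0.00)→(0.00, 0.00); distance from the point to it = 1.67 mm. The point is inside the cross-section and 1.67 mm from the nearest boundary — more than the 1.2 mm shell width (2 × 0.6), so it's in the infill interior.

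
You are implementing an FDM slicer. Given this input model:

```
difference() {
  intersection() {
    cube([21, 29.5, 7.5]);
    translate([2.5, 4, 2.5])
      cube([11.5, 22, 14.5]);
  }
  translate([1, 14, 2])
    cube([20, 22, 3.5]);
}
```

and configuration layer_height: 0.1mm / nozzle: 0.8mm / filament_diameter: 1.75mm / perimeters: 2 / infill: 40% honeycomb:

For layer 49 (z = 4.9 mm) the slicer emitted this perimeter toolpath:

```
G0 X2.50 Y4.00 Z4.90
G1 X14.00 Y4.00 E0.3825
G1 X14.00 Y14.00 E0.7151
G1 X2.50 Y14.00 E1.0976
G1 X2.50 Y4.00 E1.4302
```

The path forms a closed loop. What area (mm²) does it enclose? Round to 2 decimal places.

115.00 mm²

Apply the shoelace formula to the sequence of (X, Y) vertices; enclosed area = 115.00 mm².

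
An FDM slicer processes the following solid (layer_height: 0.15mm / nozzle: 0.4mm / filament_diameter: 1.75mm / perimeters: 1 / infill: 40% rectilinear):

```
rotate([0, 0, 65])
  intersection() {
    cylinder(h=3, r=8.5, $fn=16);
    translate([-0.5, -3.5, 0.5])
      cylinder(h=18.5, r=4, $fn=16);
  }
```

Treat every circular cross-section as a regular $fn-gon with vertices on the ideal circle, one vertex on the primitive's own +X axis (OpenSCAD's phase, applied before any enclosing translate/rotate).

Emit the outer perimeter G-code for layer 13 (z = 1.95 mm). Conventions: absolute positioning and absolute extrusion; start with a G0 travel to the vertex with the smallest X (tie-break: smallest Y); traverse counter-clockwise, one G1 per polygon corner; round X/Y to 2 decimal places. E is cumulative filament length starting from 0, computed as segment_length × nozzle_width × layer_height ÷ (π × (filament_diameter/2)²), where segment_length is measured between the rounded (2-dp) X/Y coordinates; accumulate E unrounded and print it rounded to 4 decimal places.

G0 X-1.04 Y-1.76 Z1.95
G1 X-0.80 Y-3.30 E0.0389
G1 X0.01 Y-4.63 E0.0777
G1 X1.27 Y-5.56 E0.1168
G1 X2.79 Y-5.93 E0.1558
G1 X4.33 Y-5.69 E0.1947
G1 X5.66 Y-4.88 E0.2335
G1 X6.59 Y-3.62 E0.2726
G1 X6.96 Y-2.11 E0.3114
G1 X6.72 Y-0.56 E0.3505
G1 X5.91 Y0.77 E0.3894
G1 X4.65 Y1.69 E0.4283
G1 X3.14 Y2.06 E0.4671
G1 X1.59 Y1.83 E0.5061
G1 X0.26 Y1.02 E0.5450
G1 X-0.66 Y-0.24 E0.5839
G1 X-1.04 Y-1.76 E0.6230

At z = 1.95 mm: the r=8.5 cylinder contributes a regular 16-gon of circumradius 8.5; the r=4 cylinder at (-0.5, -3.5) contributes a regular 16-gon of circumradius 4; After intersecting: the r=4 cylinder at (-0.5, -3.5) lies inside the r=8.5 cylinder, so the common part is the r=4 cylinder at (-0.5, -3.5) itself — 1 connected region; (rotated 65° about Z; rotation is an isometry so areas/perimeters/island counts are preserved). The outline is a single polygon with 16 vertices. Extrusion per mm of travel: 0.4 × 0.15 / (π × 0.875²) = 0.024945. Accumulating E over each segment gives final E = 0.6230.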